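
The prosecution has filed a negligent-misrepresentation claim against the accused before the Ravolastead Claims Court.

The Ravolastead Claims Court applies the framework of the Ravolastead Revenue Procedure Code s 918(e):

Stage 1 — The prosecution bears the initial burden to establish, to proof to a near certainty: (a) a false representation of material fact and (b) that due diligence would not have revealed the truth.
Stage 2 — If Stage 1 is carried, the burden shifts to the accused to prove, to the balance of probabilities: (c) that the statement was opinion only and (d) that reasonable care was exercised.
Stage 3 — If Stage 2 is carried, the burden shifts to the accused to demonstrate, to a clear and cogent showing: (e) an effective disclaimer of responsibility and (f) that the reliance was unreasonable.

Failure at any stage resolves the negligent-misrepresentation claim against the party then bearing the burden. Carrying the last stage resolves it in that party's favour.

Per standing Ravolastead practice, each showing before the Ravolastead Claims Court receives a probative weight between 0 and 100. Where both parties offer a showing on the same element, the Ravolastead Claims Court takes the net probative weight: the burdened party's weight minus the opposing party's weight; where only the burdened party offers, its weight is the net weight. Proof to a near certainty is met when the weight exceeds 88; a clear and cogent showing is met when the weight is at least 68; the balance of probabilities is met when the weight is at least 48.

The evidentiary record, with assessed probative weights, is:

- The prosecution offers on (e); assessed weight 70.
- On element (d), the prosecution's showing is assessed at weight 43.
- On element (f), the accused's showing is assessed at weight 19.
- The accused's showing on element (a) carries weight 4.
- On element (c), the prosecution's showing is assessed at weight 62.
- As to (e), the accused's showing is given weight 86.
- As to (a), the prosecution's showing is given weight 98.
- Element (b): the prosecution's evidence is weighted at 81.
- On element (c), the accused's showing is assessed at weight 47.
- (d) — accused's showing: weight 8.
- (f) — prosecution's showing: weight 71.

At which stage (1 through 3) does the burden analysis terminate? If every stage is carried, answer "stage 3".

stage 1

At Stage 1 the prosecution must meet proof to a near certainty (weight exceeds 88): on (a) the weight is 98 less the opposing 4 gives net 94, > 88, so (a) meets the standard; on (b) the weight is 81, which does not exceed 88, so (b) does not meet the standard.
  Not every element is met, so the prosecution fails to carry Stage 1.
The accused prevails.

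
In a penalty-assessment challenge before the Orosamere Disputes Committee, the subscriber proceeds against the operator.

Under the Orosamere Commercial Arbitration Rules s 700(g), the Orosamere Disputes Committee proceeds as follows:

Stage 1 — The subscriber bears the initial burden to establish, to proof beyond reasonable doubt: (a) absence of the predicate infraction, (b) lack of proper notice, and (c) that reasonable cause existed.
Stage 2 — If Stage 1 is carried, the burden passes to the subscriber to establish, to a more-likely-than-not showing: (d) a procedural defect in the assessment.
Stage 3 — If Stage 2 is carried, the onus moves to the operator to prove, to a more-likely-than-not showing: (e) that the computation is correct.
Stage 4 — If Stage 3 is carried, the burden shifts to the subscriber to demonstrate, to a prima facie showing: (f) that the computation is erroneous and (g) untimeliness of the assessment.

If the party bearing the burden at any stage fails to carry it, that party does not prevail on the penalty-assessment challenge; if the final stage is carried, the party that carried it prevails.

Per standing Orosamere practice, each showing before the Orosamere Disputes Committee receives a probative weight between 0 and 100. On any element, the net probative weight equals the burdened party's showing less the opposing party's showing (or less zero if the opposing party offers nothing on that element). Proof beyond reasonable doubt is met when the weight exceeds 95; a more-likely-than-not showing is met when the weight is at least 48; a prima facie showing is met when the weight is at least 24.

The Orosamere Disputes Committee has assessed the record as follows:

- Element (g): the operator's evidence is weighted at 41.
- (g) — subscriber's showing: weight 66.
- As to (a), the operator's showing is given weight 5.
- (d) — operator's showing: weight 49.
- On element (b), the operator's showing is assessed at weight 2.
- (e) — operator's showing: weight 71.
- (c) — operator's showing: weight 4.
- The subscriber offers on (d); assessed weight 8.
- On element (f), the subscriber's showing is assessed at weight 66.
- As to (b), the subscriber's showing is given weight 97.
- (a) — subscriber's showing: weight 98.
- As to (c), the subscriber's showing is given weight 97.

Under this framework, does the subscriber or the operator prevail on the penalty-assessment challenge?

operator

Stage 1 (subscriber, proof beyond reasonable doubt, weight exceeds 95): (a) net 98−5=93 ≤ 95 — fails; (b) net 97−2=95 ≤ 95 — fails; (c) net 97−4=93 ≤ 95 — fails.
  The subscriber does not carry Stage 1.
The analysis ends at Stage 1; the operator prevails.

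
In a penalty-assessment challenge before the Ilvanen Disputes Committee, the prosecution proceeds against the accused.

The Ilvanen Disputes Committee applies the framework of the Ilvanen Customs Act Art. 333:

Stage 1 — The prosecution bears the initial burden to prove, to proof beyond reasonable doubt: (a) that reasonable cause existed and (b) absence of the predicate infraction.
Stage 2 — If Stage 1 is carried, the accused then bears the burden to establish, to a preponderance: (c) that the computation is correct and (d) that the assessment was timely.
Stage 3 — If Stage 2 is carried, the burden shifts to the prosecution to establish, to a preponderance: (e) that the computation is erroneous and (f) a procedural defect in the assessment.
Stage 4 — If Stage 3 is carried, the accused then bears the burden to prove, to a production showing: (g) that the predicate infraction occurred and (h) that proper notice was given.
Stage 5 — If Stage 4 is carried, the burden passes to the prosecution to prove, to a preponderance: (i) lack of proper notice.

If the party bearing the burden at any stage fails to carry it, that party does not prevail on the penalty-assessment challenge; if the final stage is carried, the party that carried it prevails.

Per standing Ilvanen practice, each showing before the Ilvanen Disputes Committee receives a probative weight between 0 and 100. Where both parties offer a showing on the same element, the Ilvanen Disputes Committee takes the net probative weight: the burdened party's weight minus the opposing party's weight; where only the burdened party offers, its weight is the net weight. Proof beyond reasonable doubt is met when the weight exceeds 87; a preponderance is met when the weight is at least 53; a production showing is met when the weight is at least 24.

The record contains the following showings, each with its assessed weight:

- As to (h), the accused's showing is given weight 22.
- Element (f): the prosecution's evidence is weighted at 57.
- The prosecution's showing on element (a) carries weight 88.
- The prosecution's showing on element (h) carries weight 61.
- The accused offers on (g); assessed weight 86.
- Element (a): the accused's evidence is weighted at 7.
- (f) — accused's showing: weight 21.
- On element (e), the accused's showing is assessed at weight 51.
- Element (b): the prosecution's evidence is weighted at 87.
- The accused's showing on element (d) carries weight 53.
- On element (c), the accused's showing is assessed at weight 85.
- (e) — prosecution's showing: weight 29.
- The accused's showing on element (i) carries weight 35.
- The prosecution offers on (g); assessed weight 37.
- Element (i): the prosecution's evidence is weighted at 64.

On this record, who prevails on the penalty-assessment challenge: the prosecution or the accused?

accused

At Stage 1 the prosecution must meet proof beyond reasonable doubt (weight exceeds 87): on (a) the weight is 88 less the opposing 7 gives net 81, ≤ 87, so (a) does not meet the standard; on (b) the weight is 87, which does not exceed 87, so (b) does not meet the standard.
  The prosecution does not carry Stage 1.
The analysis ends at Stage 1; the accused prevails.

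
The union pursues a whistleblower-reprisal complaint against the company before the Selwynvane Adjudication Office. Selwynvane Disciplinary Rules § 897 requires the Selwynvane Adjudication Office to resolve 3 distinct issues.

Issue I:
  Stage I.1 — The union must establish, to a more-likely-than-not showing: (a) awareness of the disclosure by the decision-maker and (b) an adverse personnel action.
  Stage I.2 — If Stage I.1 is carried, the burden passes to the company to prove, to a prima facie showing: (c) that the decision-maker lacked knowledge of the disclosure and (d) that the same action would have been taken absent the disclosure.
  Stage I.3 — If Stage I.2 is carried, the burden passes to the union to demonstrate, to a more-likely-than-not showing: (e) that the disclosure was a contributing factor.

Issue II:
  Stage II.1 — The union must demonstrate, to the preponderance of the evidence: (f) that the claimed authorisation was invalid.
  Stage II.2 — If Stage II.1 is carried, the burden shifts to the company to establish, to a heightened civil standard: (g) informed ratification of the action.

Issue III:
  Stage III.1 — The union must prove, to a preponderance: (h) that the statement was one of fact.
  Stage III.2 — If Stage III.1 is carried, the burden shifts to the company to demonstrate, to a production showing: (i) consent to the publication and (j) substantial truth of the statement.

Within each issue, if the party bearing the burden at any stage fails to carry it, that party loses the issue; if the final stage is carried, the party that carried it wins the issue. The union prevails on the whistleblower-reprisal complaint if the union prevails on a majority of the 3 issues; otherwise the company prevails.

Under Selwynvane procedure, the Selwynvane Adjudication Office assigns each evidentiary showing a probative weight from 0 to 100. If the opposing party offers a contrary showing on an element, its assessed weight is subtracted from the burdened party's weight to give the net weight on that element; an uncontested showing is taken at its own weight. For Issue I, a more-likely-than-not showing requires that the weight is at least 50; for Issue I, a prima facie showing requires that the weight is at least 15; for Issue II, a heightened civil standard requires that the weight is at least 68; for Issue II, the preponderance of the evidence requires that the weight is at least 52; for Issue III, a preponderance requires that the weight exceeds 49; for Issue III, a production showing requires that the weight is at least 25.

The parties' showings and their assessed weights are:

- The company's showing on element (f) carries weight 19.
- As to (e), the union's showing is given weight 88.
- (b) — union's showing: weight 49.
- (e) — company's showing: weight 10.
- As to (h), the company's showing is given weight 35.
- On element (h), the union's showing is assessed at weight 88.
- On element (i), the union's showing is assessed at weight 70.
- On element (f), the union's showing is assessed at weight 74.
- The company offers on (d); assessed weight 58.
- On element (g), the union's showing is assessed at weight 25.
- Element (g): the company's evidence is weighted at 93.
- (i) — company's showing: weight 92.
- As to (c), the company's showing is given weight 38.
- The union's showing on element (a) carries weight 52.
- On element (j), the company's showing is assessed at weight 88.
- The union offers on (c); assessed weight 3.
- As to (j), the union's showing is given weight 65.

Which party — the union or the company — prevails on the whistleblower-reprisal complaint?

— Issue I —
At Stage I.1 the union must meet a more-likely-than-not showing (weight is at least 50): on (a) the weight is 52, which does reach 50, so (a) meets the standard; on (b) the weight is 49, which does not reach 50, so (b) does not meet the standard.
  The union does not carry Stage I.1.
So the company prevails on this issue.
— Issue II —
Stage II.1 — burden on union; standard: the preponderance of the evidence (weight is at least 52).
    (f): 74 − 19 = 55 ≥ 52 [met]
  All elements met. The burden passes to the company.
Stage II.2 — burden on company; standard: a heightened civil standard (weight is at least 68).
    (g): 93 − 25 = 68 ≥ 68 [met]
  All elements met at the final stage.
All stages carried — the company prevails on this issue.
— Issue III —
At Stage III.1 the union must meet a preponderance (weight exceeds 49): on (h) the weight is 88 less the opposing 35 gives net 53, which does exceed 49, so (h) meets the standard.
  The union carries Stage III.1; the company now bears the burden.
At Stage III.2 the company must meet a production showing (weight is at least 25): on (i) the weight is 92 less the opposing 70 gives net 22, < 25, so (i) does not meet the standard; on (j) the weight is 88 less the opposing 65 gives net 23, < 25, so (j) does not meet the standard.
  Stage III.2 not carried; the company fails its burden.
The union prevails on this issue.
Per-issue: Issue I → company; Issue II → company; Issue III → union. The union must prevail on a majority of issues; overall, the company prevails.

company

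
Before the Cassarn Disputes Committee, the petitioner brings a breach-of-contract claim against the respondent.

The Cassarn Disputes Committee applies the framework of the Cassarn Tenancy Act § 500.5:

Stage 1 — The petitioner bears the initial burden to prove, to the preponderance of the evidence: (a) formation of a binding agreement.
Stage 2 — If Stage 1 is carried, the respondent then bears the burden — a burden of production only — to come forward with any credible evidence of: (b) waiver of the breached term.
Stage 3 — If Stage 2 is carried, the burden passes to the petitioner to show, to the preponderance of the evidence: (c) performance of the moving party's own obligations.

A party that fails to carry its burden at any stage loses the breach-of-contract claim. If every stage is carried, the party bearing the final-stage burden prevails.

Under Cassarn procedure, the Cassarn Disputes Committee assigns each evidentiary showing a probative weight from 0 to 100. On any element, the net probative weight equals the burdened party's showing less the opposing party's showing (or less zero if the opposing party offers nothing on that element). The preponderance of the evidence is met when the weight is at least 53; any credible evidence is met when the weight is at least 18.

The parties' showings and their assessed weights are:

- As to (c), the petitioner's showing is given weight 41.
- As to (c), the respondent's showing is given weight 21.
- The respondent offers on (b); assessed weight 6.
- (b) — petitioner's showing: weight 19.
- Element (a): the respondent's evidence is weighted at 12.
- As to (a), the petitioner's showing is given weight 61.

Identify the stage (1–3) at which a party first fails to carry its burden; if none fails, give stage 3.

stage 1

Stage 1 — burden on petitioner; standard: the preponderance of the evidence (weight is at least 53).
    (a): 61 − 12 = 49 < 53 [not met]
  Not every element is met, so the petitioner fails to carry Stage 1.
The analysis ends at Stage 1; the respondent prevails.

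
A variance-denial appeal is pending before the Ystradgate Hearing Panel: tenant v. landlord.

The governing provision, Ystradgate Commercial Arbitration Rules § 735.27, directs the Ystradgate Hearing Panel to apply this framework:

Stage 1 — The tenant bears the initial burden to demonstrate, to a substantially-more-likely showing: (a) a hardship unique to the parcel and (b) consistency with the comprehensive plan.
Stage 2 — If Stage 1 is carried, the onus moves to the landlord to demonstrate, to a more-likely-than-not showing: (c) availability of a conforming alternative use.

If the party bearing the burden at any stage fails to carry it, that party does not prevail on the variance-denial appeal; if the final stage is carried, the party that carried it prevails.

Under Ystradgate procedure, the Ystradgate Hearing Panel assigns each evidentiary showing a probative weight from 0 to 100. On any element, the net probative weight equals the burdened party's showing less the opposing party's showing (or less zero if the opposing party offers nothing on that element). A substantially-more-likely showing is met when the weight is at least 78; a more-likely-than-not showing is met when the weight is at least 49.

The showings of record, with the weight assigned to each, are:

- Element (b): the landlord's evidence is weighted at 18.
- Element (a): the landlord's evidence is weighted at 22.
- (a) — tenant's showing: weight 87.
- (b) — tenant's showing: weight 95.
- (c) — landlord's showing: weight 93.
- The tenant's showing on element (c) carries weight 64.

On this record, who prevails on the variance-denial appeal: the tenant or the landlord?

Stage 1 — burden on tenant; standard: a substantially-more-likely showing (weight is at least 78).
    (a): 87 − 22 = 65 < 78 [not met]
    (b): 95 − 18 = 77 < 78 [not met]
  Stage 1 not carried; the tenant fails its burden.
The analysis ends at Stage 1; the landlord prevails.

landlord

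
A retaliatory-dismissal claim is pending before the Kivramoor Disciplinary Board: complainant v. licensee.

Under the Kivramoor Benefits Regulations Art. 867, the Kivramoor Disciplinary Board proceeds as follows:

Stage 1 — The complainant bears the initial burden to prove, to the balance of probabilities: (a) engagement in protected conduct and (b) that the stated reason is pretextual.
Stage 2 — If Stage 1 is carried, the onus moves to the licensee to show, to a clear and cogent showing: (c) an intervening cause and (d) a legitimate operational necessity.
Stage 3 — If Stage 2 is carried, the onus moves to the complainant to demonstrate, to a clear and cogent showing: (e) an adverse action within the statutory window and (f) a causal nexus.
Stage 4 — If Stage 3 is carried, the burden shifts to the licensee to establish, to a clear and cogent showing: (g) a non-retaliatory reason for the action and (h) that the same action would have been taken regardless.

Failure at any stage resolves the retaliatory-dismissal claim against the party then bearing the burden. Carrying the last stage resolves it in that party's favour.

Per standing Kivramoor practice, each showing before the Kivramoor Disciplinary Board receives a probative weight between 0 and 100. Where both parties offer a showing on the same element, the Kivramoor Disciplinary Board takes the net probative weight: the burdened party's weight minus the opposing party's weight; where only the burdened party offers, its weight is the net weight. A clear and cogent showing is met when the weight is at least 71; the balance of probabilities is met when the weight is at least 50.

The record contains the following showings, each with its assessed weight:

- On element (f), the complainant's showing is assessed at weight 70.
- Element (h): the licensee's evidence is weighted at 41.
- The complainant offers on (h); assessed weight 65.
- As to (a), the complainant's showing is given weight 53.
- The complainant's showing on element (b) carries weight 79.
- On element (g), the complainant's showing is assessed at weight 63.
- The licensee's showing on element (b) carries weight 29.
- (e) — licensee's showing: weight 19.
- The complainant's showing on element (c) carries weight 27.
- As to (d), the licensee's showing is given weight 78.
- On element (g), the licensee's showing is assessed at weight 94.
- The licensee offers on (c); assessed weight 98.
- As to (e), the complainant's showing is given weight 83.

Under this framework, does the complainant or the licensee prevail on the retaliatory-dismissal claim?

licensee

At Stage 1 the complainant must meet the balance of probabilities (weight is at least 50): on (a) the weight is 53, ≥ 50, so (a) meets the standard; on (b) the weight is 79 less the opposing 29 gives net 50, which does reach 50, so (b) meets the standard.
  All elements met. The burden passes to the licensee.
At Stage 2 the licensee must meet a clear and cogent showing (weight is at least 71): on (c) the weight is 98 less the opposing 27 gives net 71, ≥ 71, so (c) meets the standard; on (d) the weight is 78, which does reach 71, so (d) meets the standard.
  The licensee carries Stage 2; the complainant now bears the burden.
At Stage 3 the complainant must meet a clear and cogent showing (weight is at least 71): on (e) the weight is 83 less the opposing 19 gives net 64, which does not reach 71, so (e) does not meet the standard; on (f) the weight is 70, < 71, so (f) does not meet the standard.
  Not every element is met, so the complainant fails to carry Stage 3.
So the licensee prevails.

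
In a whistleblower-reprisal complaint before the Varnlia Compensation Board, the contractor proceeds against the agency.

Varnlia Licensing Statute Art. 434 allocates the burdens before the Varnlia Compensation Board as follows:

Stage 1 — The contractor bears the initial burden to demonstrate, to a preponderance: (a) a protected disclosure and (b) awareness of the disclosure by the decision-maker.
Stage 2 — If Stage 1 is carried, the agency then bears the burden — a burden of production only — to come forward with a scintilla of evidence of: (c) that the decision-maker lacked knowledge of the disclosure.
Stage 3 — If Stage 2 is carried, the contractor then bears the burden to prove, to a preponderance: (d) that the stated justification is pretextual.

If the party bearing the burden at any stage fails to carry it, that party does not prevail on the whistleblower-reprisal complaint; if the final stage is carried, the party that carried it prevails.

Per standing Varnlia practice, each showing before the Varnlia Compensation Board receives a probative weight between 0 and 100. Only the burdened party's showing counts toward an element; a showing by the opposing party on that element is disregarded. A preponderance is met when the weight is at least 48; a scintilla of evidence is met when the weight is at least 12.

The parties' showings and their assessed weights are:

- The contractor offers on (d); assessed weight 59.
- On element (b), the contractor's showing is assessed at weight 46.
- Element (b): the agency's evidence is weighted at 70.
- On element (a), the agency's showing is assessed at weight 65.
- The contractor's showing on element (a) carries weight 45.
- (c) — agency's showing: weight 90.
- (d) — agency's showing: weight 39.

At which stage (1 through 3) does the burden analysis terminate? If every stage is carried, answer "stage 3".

stage 1

At Stage 1 the contractor must meet a preponderance (weight is at least 48): on (a) the weight is 45 (the agency's 65 is given no effect), which does not reach 48, so (a) does not meet the standard; on (b) the weight is 46 (the agency's 70 is given no effect), < 48, so (b) does not meet the standard.
  Not every element is met, so the contractor fails to carry Stage 1.
So the agency prevails.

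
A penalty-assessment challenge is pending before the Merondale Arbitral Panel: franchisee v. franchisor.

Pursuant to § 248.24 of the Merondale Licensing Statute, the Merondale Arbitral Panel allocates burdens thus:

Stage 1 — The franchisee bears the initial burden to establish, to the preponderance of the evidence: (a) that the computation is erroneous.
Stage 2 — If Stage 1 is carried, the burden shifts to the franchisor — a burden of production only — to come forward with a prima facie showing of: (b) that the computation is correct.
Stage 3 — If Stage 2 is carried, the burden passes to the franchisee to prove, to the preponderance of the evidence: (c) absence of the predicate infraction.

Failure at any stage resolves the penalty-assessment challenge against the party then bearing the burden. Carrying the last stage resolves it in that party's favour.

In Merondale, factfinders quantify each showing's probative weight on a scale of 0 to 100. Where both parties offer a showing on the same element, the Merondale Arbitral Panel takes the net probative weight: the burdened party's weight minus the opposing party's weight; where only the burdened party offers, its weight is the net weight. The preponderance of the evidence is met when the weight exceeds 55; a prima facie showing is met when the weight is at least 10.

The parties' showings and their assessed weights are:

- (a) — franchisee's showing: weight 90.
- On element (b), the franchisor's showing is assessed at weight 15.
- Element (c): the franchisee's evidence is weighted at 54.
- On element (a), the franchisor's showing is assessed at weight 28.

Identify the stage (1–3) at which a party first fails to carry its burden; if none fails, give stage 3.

stage 3

Stage 1 — burden on franchisee; standard: the preponderance of the evidence (weight exceeds 55).
    (a): 90 − 28 = 62 > 55 [met]
  The franchisee carries Stage 1; the franchisor now bears the burden.
Stage 2 — burden on franchisor; standard: a prima facie showing (weight is at least 10).
    (b): 15 ≥ 10 [met]
  All elements met. The burden passes to the franchisee.
Stage 3 — burden on franchisee; standard: the preponderance of the evidence (weight exceeds 55).
    (c): 54 ≤ 55 [not met]
  Not every element is met, so the franchisee fails to carry Stage 3.
So the franchisor prevails.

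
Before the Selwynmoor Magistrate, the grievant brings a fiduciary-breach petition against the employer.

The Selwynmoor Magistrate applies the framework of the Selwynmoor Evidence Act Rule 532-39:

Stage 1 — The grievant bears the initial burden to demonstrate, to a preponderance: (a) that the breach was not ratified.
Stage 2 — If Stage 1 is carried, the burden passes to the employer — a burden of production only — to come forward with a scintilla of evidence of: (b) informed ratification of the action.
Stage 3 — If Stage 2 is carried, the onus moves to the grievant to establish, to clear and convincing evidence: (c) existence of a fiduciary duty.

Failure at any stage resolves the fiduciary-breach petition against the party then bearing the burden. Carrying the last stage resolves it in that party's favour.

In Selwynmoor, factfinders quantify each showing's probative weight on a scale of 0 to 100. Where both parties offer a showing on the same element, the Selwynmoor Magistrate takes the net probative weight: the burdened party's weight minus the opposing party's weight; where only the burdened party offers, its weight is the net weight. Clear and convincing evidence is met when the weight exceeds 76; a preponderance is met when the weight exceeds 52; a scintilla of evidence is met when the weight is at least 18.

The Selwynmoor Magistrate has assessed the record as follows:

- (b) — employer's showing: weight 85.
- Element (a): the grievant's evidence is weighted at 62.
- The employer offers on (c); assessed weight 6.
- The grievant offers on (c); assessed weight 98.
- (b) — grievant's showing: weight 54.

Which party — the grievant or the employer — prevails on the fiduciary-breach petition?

grievant

At Stage 1 the grievant must meet a preponderance (weight exceeds 52): on (a) the weight is 62, which does exceed 52, so (a) meets the standard.
  The grievant carries Stage 1; the employer now bears the burden.
At Stage 2 the employer must meet a scintilla of evidence (weight is at least 18): on (b) the weight is 85 less the opposing 54 gives net 31, ≥ 18, so (b) meets the standard.
  Stage 2 is satisfied; the onus moves to the grievant.
At Stage 3 the grievant must meet clear and convincing evidence (weight exceeds 76): on (c) the weight is 98 less the opposing 6 gives net 92, which does exceed 76, so (c) meets the standard.
  All elements met at the final stage.
All stages carried — the grievant prevails.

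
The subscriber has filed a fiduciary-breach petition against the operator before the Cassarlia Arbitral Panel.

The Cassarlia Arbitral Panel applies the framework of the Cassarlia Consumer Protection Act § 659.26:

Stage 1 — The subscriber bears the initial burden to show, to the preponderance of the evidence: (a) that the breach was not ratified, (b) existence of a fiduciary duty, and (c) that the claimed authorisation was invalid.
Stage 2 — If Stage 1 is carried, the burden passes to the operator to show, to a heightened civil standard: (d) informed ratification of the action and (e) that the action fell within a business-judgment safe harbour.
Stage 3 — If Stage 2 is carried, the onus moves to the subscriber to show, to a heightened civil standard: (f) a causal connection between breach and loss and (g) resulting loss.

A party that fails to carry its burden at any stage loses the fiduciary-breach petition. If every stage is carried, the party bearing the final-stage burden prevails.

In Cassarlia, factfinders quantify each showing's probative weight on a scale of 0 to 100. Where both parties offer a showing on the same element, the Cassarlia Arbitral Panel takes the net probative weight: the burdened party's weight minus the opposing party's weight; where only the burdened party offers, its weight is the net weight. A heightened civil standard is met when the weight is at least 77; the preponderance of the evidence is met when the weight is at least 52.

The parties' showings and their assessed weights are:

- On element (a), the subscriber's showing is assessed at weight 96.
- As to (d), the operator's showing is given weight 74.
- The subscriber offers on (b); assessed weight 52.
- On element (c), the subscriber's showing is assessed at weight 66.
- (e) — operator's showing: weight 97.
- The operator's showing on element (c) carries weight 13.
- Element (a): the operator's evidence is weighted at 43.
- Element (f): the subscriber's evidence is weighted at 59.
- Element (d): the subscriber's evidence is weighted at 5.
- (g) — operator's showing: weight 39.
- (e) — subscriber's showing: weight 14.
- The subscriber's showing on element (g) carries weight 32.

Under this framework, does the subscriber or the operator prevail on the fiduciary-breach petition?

subscriber

Stage 1 — burden on subscriber; standard: the preponderance of the evidence (weight is at least 52).
    (a): 96 − 43 = 53 ≥ 52 [met]
    (b): 52 ≥ 52 [met]
    (c): 66 − 13 = 53 ≥ 52 [met]
  All elements met. The burden passes to the operator.
Stage 2 — burden on operator; standard: a heightened civil standard (weight is at least 77).
    (d): 74 − 5 = 69 < 77 [not met]
    (e): 97 − 14 = 83 ≥ 77 [met]
  Stage 2 not carried; the operator fails its burden.
The subscriber prevails.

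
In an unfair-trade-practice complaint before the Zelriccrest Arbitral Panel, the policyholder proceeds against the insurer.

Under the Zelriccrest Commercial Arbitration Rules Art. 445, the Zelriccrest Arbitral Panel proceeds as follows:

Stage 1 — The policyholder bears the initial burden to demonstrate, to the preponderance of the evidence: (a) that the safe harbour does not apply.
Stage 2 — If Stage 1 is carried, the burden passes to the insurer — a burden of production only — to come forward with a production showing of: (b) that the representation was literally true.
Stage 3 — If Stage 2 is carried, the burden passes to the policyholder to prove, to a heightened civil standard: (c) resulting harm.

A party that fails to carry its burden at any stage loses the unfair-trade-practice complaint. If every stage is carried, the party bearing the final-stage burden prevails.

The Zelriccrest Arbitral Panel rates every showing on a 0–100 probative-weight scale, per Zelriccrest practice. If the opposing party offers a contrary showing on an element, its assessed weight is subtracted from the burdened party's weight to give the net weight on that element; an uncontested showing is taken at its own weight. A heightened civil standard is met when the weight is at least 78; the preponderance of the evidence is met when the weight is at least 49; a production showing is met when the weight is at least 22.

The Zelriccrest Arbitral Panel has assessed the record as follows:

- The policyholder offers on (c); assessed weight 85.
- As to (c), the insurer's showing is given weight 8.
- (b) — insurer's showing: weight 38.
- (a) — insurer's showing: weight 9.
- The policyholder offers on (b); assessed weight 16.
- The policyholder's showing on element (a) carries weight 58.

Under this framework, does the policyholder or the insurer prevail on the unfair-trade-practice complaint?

insurer

Stage 1 (policyholder, the preponderance of the evidence, weight is at least 49): (a) net 58−9=49 ≥ 49 — meets.
  All elements met. The burden passes to the insurer.
Stage 2 (insurer, a production showing, weight is at least 22): (b) net 38−16=22 ≥ 22 — meets.
  All elements met. The burden passes to the policyholder.
Stage 3 (policyholder, a heightened civil standard, weight is at least 78): (c) net 85−8=77 < 78 — fails.
  The policyholder does not carry Stage 3.
The analysis ends at Stage 3; the insurer prevails.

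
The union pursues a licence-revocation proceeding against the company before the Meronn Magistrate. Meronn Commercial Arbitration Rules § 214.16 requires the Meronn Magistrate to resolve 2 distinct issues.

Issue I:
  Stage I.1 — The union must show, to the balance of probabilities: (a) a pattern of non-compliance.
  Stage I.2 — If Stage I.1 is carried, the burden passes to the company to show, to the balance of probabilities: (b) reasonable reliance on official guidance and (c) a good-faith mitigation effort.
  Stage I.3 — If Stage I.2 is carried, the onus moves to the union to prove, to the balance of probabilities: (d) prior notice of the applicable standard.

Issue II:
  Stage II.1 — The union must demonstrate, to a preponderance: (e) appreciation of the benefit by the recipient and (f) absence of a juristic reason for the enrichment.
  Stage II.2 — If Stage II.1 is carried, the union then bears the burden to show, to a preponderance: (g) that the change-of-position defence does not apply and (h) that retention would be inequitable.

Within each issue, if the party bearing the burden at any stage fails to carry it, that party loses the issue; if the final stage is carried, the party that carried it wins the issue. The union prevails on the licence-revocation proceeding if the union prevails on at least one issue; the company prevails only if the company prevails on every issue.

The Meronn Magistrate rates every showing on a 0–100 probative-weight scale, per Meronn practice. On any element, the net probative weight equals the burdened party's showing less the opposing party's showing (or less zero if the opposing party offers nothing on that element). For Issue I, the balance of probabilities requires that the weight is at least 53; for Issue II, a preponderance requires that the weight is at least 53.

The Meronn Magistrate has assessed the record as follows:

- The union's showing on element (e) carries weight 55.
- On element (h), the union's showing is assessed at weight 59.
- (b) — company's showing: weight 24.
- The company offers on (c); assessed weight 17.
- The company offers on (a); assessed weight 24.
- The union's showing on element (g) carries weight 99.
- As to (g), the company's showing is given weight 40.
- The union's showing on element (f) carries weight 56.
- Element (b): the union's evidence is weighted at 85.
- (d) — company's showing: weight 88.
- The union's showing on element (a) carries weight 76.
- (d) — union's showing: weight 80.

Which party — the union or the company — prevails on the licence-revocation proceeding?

union

— Issue I —
Stage I.1 — burden on union; standard: the balance of probabilities (weight is at least 53).
    (a): 76 − 24 = 52 < 53 [not met]
  The union does not carry Stage I.1.
So the company prevails on this issue.
— Issue II —
At Stage II.1 the union must meet a preponderance (weight is at least 53): on (e) the weight is 55, ≥ 53, so (e) meets the standard; on (f) the weight is 56, which does reach 53, so (f) meets the standard.
  Stage II.1 carried; the burden remains with the union.
At Stage II.2 the union must meet a preponderance (weight is at least 53): on (g) the weight is 99 less the opposing 40 gives net 59, ≥ 53, so (g) meets the standard; on (h) the weight is 59, which does reach 53, so (h) meets the standard.
  Stage II.2 carried; the final stage is satisfied.
Every stage carried; the union prevails on this issue.
Per-issue: Issue I → company; Issue II → union. The union must prevail on at least one issue; overall, the union prevails.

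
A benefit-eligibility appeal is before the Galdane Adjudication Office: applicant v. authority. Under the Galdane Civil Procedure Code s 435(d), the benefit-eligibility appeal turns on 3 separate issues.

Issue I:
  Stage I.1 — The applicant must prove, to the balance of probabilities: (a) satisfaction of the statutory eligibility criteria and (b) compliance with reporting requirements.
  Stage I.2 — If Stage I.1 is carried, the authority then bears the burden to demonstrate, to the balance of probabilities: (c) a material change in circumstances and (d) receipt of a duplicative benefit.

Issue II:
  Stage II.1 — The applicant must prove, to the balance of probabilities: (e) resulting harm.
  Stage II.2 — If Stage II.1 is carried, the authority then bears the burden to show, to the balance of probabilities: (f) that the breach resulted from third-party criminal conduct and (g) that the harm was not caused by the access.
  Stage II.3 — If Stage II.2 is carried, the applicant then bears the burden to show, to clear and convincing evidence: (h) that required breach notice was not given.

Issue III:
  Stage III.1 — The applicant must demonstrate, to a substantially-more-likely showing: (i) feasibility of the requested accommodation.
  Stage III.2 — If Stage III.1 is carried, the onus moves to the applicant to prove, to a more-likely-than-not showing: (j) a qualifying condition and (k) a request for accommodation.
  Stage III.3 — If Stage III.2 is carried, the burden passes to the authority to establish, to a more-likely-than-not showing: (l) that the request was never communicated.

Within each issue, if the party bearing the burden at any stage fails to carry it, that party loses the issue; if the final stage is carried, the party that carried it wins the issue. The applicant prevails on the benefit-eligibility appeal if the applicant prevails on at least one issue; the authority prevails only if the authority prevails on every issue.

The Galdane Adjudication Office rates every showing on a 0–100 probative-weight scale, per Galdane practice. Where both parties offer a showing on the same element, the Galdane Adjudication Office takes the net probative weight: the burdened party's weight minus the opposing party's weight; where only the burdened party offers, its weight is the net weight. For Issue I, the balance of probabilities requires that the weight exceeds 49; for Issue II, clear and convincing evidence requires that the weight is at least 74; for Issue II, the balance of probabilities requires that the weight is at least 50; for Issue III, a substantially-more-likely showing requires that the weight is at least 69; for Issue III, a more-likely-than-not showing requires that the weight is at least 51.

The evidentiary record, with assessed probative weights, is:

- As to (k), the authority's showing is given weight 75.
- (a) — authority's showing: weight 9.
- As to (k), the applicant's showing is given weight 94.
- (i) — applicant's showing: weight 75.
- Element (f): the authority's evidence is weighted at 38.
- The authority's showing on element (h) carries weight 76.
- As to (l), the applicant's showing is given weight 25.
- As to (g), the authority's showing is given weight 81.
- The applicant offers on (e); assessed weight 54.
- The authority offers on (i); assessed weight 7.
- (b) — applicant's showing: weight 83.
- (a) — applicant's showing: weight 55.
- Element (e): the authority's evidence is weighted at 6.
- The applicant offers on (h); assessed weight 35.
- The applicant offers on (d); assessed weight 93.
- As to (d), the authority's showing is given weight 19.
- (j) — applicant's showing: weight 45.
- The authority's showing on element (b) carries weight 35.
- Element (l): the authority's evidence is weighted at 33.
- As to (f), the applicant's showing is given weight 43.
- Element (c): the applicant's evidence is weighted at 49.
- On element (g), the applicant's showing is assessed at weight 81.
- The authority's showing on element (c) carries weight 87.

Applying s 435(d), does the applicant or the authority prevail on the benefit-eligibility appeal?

— Issue I —
Stage I.1 — burden on applicant; standard: the balance of probabilities (weight exceeds 49).
    (a): 55 − 9 = 46 ≤ 49 [not met]
    (b): 83 − 35 = 48 ≤ 49 [not met]
  Not every element is met, so the applicant fails to carry Stage I.1.
The analysis ends at Stage I.1; the authority prevails on this issue.
— Issue II —
Stage II.1 (applicant, the balance of probabilities, weight is at least 50): (e) net 54−6=48 < 50 — fails.
  Not every element is met, so the applicant fails to carry Stage II.1.
The authority prevails on this issue.
— Issue III —
At Stage III.1 the applicant must meet a substantially-more-likely showing (weight is at least 69): on (i) the weight is 75 less the opposing 7 gives net 68, < 69, so (i) does not meet the standard.
  The applicant does not carry Stage III.1.
The authority prevails on this issue.
Per-issue: Issue I → authority; Issue II → authority; Issue III → authority. The applicant must prevail on at least one issue; overall, the authority prevails.

authority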